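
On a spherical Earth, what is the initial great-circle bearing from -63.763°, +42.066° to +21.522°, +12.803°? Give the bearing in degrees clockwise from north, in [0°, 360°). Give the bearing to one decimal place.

Δλ = 12.803 − 42.066 = -29.263°.
θ = atan2( sin Δλ · cos φ₂ , cos φ₁ · sin φ₂ − sin φ₁ · cos φ₂ · cos Δλ )
  = atan2(-0.45474, 0.89013) = -27.061° → normalised to [0°, 360°): 332.939°.

332.9°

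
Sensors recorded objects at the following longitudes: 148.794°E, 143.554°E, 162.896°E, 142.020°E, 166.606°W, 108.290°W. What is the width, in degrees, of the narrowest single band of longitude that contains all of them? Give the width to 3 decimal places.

Sort the longitudes: -166.606°, -108.290°, +142.020°, +143.554°, +148.794°, +162.896°.
Eastward gaps between consecutive values (wrapping around): 58.316°, 250.310°, 1.534°, 5.240°, 14.102°, 30.498°.
Largest gap = 250.310° ⇒ minimal covering band is its complement: 360° − 250.310° = 109.690°.
Band runs from +142.020° eastward to -108.290°, crossing the antimeridian.

109.690°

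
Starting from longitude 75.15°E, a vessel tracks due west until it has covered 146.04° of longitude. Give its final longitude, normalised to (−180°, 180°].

Start at +75.15°; shift −146.04° → -70.89°.
-70.89° already lies in (−180°, 180°].

70.89°W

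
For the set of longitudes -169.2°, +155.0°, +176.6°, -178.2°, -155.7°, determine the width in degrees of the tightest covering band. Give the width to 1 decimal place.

Sort the longitudes: -178.2°, -169.2°, -155.7°, +155.0°, +176.6°.
Eastward gaps between consecutive values (wrapping around): 9.0°, 13.5°, 310.7°, 21.6°, 5.2°.
Largest gap = 310.7° ⇒ minimal covering band is its complement: 360° − 310.7° = 49.3°.
Band runs from +155.0° eastward to -155.7°, crossing the antimeridian.

49.3°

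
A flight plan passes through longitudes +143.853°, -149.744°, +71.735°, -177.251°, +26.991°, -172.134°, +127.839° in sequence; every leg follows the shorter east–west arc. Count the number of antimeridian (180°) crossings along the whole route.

6

Leg 1: +143.853° → -149.744°, shortest Δλ = 66.403° (east) — crosses 180°.
Leg 2: -149.744° → +71.735°, shortest Δλ = -138.521° (west) — crosses 180°.
Leg 3: +71.735° → -177.251°, shortest Δλ = 111.014° (east) — crosses 180°.
Leg 4: -177.251° → +26.991°, shortest Δλ = -155.758° (west) — crosses 180°.
Leg 5: +26.991° → -172.134°, shortest Δλ = 160.875° (east) — crosses 180°.
Leg 6: -172.134° → +127.839°, shortest Δλ = -60.027° (west) — crosses 180°.
Total crossings: 6.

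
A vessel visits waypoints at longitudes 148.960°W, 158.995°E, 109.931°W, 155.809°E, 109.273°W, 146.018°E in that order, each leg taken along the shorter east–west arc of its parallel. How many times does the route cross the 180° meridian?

Leg 1: -148.960° → +158.995°, shortest Δλ = -52.045° (west) — crosses 180°.
Leg 2: +158.995° → -109.931°, shortest Δλ = 91.074° (east) — crosses 180°.
Leg 3: -109.931° → +155.809°, shortest Δλ = -94.26° (west) — crosses 180°.
Leg 4: +155.809° → -109.273°, shortest Δλ = 94.918° (east) — crosses 180°.
Leg 5: -109.273° → +146.018°, shortest Δλ = -104.709° (west) — crosses 180°.
Total crossings: 5.

5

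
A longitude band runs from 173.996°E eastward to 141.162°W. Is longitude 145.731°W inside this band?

Yes

Band width going east from +173.996° to -141.162°: ((-141.162 − 173.996) mod 360) = 44.842°.
Offset of -145.731° east of the west edge: ((-145.731 − 173.996) mod 360) = 40.273°.
40.273° ≤ 44.842° ⇒ inside.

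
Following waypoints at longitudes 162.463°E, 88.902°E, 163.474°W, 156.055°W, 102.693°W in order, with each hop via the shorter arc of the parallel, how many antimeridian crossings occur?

Leg 1: +162.463° → +88.902°, shortest Δλ = -73.561° (west) — does not cross 180°.
Leg 2: +88.902° → -163.474°, shortest Δλ = 107.624° (east) — crosses 180°.
Leg 3: -163.474° → -156.055°, shortest Δλ = 7.419° (east) — does not cross 180°.
Leg 4: -156.055° → -102.693°, shortest Δλ = 53.362° (east) — does not cross 180°.
Total crossings: 1.

1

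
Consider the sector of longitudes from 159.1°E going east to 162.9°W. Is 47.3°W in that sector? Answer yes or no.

No

Band width going east from +159.1° to -162.9°: ((-162.9 − 159.1) mod 360) = 38.0°.
Offset of -47.3° east of the west edge: ((-47.3 − 159.1) mod 360) = 153.6°.
153.6° > 38.0° ⇒ outside.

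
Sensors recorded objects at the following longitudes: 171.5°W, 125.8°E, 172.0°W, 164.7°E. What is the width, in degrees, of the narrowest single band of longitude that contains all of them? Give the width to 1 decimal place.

Sort the longitudes: -172.0°, -171.5°, +125.8°, +164.7°.
Eastward gaps between consecutive values (wrapping around): 0.5°, 297.3°, 38.9°, 23.3°.
Largest gap = 297.3° ⇒ minimal covering band is its complement: 360° − 297.3° = 62.7°.
Band runs from +125.8° eastward to -171.5°, crossing the antimeridian.

62.7°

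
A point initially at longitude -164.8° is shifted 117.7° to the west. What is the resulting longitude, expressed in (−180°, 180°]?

+77.5°

Start at -164.8°; shift −117.7° → -282.5°.
-282.5° lies outside (−180°, 180°]; add 360° → +77.5°.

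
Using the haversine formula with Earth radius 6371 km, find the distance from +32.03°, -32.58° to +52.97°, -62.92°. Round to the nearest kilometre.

Δλ = -62.92 − -32.58 = -30.34°.
Δφ = 52.97 − 32.03 = 20.94°.
a = sin²(Δφ/2) + cos φ₁ · cos φ₂ · sin²(Δλ/2) = 0.067984.
c = 2·atan2(√a, √(1−a)) = 0.52757 rad → d = 6371·c ≈ 3361.17 km.

3361 km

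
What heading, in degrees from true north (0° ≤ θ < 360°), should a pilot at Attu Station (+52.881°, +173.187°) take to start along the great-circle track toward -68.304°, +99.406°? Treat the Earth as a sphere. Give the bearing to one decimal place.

Δλ = 99.406 − 173.187 = -73.781°.
θ = atan2( sin Δλ · cos φ₂ , cos φ₁ · sin φ₂ − sin φ₁ · cos φ₂ · cos Δλ )
  = atan2(-0.35497, -0.64306) = -151.101° → normalised to [0°, 360°): 208.899°.

208.9°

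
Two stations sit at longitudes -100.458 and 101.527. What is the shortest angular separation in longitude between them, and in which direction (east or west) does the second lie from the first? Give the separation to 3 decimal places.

Raw difference: 101.527 − -100.458 = 201.985°.
Normalise into (−180°, 180°]: 201.985° − 360° = -158.015°.
Negative ⇒ the second point lies to the west; separation 158.015°.

158.015° west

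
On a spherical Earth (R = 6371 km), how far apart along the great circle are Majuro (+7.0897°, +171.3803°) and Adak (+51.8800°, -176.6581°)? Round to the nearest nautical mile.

Δλ = -176.6581 − 171.3803 = -348.0384°; wrapped into (−180°, 180°]: 11.9616°.
Δφ = 51.8800 − 7.0897 = 44.7903°.
a = sin²(Δφ/2) + cos φ₁ · cos φ₂ · sin²(Δλ/2) = 0.151806.
c = 2·atan2(√a, √(1−a)) = 0.80044 rad → d = 6371·c ≈ 5099.62 km ≈ 2753.58 nmi.

2754 nmi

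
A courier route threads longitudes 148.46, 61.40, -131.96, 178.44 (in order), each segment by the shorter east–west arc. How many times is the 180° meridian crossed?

Leg 1: +148.46° → +61.40°, shortest Δλ = -87.06° (west) — does not cross 180°.
Leg 2: +61.40° → -131.96°, shortest Δλ = 166.64° (east) — crosses 180°.
Leg 3: -131.96° → +178.44°, shortest Δλ = -49.6° (west) — crosses 180°.
Total crossings: 2.

2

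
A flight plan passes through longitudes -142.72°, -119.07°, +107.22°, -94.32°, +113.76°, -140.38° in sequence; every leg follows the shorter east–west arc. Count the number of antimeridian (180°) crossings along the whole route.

Leg 1: -142.72° → -119.07°, shortest Δλ = 23.65° (east) — does not cross 180°.
Leg 2: -119.07° → +107.22°, shortest Δλ = -133.71° (west) — crosses 180°.
Leg 3: +107.22° → -94.32°, shortest Δλ = 158.46° (east) — crosses 180°.
Leg 4: -94.32° → +113.76°, shortest Δλ = -151.92° (west) — crosses 180°.
Leg 5: +113.76° → -140.38°, shortest Δλ = 105.86° (east) — crosses 180°.
Total crossings: 4.

4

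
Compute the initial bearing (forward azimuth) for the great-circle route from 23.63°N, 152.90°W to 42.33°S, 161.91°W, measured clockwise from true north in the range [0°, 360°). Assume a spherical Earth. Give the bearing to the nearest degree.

187°

Δλ = -161.91 − -152.90 = -9.01°.
θ = atan2( sin Δλ · cos φ₂ , cos φ₁ · sin φ₂ − sin φ₁ · cos φ₂ · cos Δλ )
  = atan2(-0.11578, -0.90960) = -172.746° → normalised to [0°, 360°): 187.254°.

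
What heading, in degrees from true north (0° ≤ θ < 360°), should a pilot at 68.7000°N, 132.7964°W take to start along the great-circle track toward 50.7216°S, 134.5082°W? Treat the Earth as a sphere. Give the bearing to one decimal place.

Δλ = -134.5082 − -132.7964 = -1.7118°.
θ = atan2( sin Δλ · cos φ₂ , cos φ₁ · sin φ₂ − sin φ₁ · cos φ₂ · cos Δλ )
  = atan2(-0.01891, -0.87077) = -178.756° → normalised to [0°, 360°): 181.244°.

181.2°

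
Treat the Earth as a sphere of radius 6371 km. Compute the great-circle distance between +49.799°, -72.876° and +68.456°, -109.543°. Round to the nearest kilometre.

2865 km

Δλ = -109.543 − -72.876 = -36.667°.
Δφ = 68.456 − 49.799 = 18.657°.
a = sin²(Δφ/2) + cos φ₁ · cos φ₂ · sin²(Δλ/2) = 0.049726.
c = 2·atan2(√a, √(1−a)) = 0.44977 rad → d = 6371·c ≈ 2865.48 km.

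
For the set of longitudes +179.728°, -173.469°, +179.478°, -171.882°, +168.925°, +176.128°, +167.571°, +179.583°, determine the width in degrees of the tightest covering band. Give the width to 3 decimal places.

20.547°

Sort the longitudes: -173.469°, -171.882°, +167.571°, +168.925°, +176.128°, +179.478°, +179.583°, +179.728°.
Eastward gaps between consecutive values (wrapping around): 1.587°, 339.453°, 1.354°, 7.203°, 3.350°, 0.105°, 0.145°, 6.803°.
Largest gap = 339.453° ⇒ minimal covering band is its complement: 360° − 339.453° = 20.547°.
Band runs from +167.571° eastward to -171.882°, crossing the antimeridian.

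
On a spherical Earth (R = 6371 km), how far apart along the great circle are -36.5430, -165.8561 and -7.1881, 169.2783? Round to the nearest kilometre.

4124 km

Δλ = 169.2783 − -165.8561 = 335.1344°; wrapped into (−180°, 180°]: -24.8656°.
Δφ = -7.1881 − -36.5430 = 29.3549°.
a = sin²(Δφ/2) + cos φ₁ · cos φ₂ · sin²(Δλ/2) = 0.101147.
c = 2·atan2(√a, √(1−a)) = 0.64731 rad → d = 6371·c ≈ 4124.04 km.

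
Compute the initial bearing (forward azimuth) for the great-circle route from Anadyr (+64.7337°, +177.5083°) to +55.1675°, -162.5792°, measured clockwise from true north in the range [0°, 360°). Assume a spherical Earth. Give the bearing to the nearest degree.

Δλ = -162.5792 − 177.5083 = -340.0875°; wrapped into (−180°, 180°]: 19.9125°.
θ = atan2( sin Δλ · cos φ₂ , cos φ₁ · sin φ₂ − sin φ₁ · cos φ₂ · cos Δλ )
  = atan2(0.19453, -0.13531) = 124.820° → normalised to [0°, 360°): 124.820°.

125°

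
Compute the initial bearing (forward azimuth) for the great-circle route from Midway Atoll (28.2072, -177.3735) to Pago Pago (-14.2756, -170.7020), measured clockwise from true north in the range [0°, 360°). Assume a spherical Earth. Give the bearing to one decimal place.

Δλ = -170.7020 − -177.3735 = 6.6715°.
θ = atan2( sin Δλ · cos φ₂ , cos φ₁ · sin φ₂ − sin φ₁ · cos φ₂ · cos Δλ )
  = atan2(0.11259, -0.67227) = 170.493° → normalised to [0°, 360°): 170.493°.

170.5°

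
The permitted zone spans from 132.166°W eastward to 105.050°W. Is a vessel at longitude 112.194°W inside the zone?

Yes

Band width going east from -132.166° to -105.050°: ((-105.050 − -132.166) mod 360) = 27.116°.
Offset of -112.194° east of the west edge: ((-112.194 − -132.166) mod 360) = 19.972°.
19.972° ≤ 27.116° ⇒ inside.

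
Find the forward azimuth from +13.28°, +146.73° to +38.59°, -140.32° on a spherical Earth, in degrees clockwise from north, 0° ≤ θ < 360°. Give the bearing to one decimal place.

Δλ = -140.32 − 146.73 = -287.05°; wrapped into (−180°, 180°]: 72.95°.
θ = atan2( sin Δλ · cos φ₂ , cos φ₁ · sin φ₂ − sin φ₁ · cos φ₂ · cos Δλ )
  = atan2(0.74728, 0.55442) = 53.428° → normalised to [0°, 360°): 53.428°.

53.4°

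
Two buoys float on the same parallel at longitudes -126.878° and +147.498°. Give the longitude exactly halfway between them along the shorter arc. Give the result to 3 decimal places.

-169.690°

Signed shortest Δλ from -126.878° to +147.498° is -85.624°.
Midpoint longitude = -126.878° + (-85.624°)/2 = -126.878° − 42.812° = -169.690°.
(The naïve average (-126.878 + +147.498)/2 = 10.31° is on the wrong side of the globe.)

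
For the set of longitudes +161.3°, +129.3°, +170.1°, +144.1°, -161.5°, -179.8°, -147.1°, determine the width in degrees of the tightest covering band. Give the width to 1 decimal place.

Sort the longitudes: -179.8°, -161.5°, -147.1°, +129.3°, +144.1°, +161.3°, +170.1°.
Eastward gaps between consecutive values (wrapping around): 18.3°, 14.4°, 276.4°, 14.8°, 17.2°, 8.8°, 10.1°.
Largest gap = 276.4° ⇒ minimal covering band is its complement: 360° − 276.4° = 83.6°.
Band runs from +129.3° eastward to -147.1°, crossing the antimeridian.

83.6°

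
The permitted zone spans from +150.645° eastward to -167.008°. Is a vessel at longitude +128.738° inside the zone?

No

Band width going east from +150.645° to -167.008°: ((-167.008 − 150.645) mod 360) = 42.347°.
Offset of +128.738° east of the west edge: ((128.738 − 150.645) mod 360) = 338.093°.
338.093° > 42.347° ⇒ outside.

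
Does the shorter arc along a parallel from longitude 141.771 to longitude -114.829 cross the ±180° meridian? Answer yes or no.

Yes

Naïve |-114.829 − 141.771| = 256.6° > 180°, so the shorter arc goes the other way round — across 180°.
Signed shortest Δλ = ((-114.829 − 141.771 + 180) mod 360) − 180 = 103.4°.
Going east by 103.4° from +141.771° passes through 180° before reaching -114.829°.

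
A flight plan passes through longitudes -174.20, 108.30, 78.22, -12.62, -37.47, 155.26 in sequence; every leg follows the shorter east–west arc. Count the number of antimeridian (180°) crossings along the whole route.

2

Leg 1: -174.20° → +108.30°, shortest Δλ = -77.5° (west) — crosses 180°.
Leg 2: +108.30° → +78.22°, shortest Δλ = -30.08° (west) — does not cross 180°.
Leg 3: +78.22° → -12.62°, shortest Δλ = -90.84° (west) — does not cross 180°.
Leg 4: -12.62° → -37.47°, shortest Δλ = -24.85° (west) — does not cross 180°.
Leg 5: -37.47° → +155.26°, shortest Δλ = -167.27° (west) — crosses 180°.
Total crossings: 2.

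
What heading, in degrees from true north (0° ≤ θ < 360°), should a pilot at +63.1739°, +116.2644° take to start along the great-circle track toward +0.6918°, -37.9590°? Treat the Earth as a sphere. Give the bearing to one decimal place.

Δλ = -37.9590 − 116.2644 = -154.2234°.
θ = atan2( sin Δλ · cos φ₂ , cos φ₁ · sin φ₂ − sin φ₁ · cos φ₂ · cos Δλ )
  = atan2(-0.43483, 0.80898) = -28.258° → normalised to [0°, 360°): 331.742°.

331.7°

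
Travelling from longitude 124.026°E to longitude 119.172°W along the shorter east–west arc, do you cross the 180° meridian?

Yes

Naïve |-119.172 − 124.026| = 243.198° > 180°, so the shorter arc goes the other way round — across 180°.
Signed shortest Δλ = ((-119.172 − 124.026 + 180) mod 360) − 180 = 116.802°.
Going east by 116.802° from +124.026° passes through 180° before reaching -119.172°.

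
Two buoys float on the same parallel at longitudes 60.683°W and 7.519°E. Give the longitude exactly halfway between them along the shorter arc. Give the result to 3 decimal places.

Signed shortest Δλ from -60.683° to +7.519° is +68.202°.
Midpoint longitude = -60.683° + (+68.202°)/2 = -60.683° + 34.101° = -26.582°.

26.582°W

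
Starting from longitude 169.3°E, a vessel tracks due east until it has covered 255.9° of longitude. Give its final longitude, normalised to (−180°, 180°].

65.2°E

Start at +169.3°; shift +255.9° → +425.2°.
+425.2° lies outside (−180°, 180°]; subtract 360° → +65.2°.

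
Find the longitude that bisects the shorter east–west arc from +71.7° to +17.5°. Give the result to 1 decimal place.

Signed shortest Δλ from +71.7° to +17.5° is -54.2°.
Midpoint longitude = +71.7° + (-54.2°)/2 = +71.7° − 27.1° = +44.6°.

+44.6°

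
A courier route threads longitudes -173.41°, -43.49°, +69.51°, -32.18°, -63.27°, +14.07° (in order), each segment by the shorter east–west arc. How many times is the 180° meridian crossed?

0

Leg 1: -173.41° → -43.49°, shortest Δλ = 129.92° (east) — does not cross 180°.
Leg 2: -43.49° → +69.51°, shortest Δλ = 113.0° (east) — does not cross 180°.
Leg 3: +69.51° → -32.18°, shortest Δλ = -101.69° (west) — does not cross 180°.
Leg 4: -32.18° → -63.27°, shortest Δλ = -31.09° (west) — does not cross 180°.
Leg 5: -63.27° → +14.07°, shortest Δλ = 77.34° (east) — does not cross 180°.
Total crossings: 0.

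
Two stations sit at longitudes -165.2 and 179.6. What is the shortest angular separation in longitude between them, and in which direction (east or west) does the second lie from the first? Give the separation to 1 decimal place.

15.2° west

Raw difference: 179.6 − -165.2 = 344.8°.
Normalise into (−180°, 180°]: 344.8° − 360° = -15.2°.
Negative ⇒ the second point lies to the west; separation 15.2°.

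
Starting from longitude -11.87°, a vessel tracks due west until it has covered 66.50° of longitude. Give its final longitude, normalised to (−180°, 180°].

Start at -11.87°; shift −66.50° → -78.37°.
-78.37° already lies in (−180°, 180°].

-78.37°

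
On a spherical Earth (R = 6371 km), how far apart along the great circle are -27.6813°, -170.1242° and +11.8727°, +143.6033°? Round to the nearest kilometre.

Δλ = 143.6033 − -170.1242 = 313.7275°; wrapped into (−180°, 180°]: -46.2725°.
Δφ = 11.8727 − -27.6813 = 39.5540°.
a = sin²(Δφ/2) + cos φ₁ · cos φ₂ · sin²(Δλ/2) = 0.248278.
c = 2·atan2(√a, √(1−a)) = 1.04322 rad → d = 6371·c ≈ 6646.33 km.

6646 km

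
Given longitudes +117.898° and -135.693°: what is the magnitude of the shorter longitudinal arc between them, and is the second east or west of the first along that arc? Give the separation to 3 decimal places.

106.409° east

Raw difference: -135.693 − 117.898 = -253.591°.
Normalise into (−180°, 180°]: -253.591° + 360° = 106.409°.
Positive ⇒ the second point lies to the east; separation 106.409°.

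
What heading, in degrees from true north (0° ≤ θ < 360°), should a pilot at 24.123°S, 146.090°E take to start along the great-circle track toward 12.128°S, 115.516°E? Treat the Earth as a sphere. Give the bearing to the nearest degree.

Δλ = 115.516 − 146.090 = -30.574°.
θ = atan2( sin Δλ · cos φ₂ , cos φ₁ · sin φ₂ − sin φ₁ · cos φ₂ · cos Δλ )
  = atan2(-0.49730, 0.15227) = -72.975° → normalised to [0°, 360°): 287.025°.

287°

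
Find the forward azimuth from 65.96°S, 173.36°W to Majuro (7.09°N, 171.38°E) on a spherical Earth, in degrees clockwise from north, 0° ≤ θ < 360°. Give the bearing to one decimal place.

344.2°

Δλ = 171.38 − -173.36 = 344.74°; wrapped into (−180°, 180°]: -15.26°.
θ = atan2( sin Δλ · cos φ₂ , cos φ₁ · sin φ₂ − sin φ₁ · cos φ₂ · cos Δλ )
  = atan2(-0.26119, 0.92461) = -15.774° → normalised to [0°, 360°): 344.226°.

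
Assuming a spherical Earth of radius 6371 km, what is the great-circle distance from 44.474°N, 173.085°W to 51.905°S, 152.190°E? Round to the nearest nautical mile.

6060 nmi

Δλ = 152.190 − -173.085 = 325.275°; wrapped into (−180°, 180°]: -34.725°.
Δφ = -51.905 − 44.474 = -96.379°.
a = sin²(Δφ/2) + cos φ₁ · cos φ₂ · sin²(Δλ/2) = 0.594757.
c = 2·atan2(√a, √(1−a)) = 1.76146 rad → d = 6371·c ≈ 11222.29 km ≈ 6059.55 nmi.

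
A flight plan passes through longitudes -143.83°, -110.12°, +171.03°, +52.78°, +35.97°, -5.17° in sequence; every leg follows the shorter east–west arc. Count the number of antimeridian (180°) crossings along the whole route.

Leg 1: -143.83° → -110.12°, shortest Δλ = 33.71° (east) — does not cross 180°.
Leg 2: -110.12° → +171.03°, shortest Δλ = -78.85° (west) — crosses 180°.
Leg 3: +171.03° → +52.78°, shortest Δλ = -118.25° (west) — does not cross 180°.
Leg 4: +52.78° → +35.97°, shortest Δλ = -16.81° (west) — does not cross 180°.
Leg 5: +35.97° → -5.17°, shortest Δλ = -41.14° (west) — does not cross 180°.
Total crossings: 1.

1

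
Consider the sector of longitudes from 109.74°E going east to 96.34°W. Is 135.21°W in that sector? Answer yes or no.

Band width going east from +109.74° to -96.34°: ((-96.34 − 109.74) mod 360) = 153.92°.
Offset of -135.21° east of the west edge: ((-135.21 − 109.74) mod 360) = 115.05°.
115.05° ≤ 153.92° ⇒ inside.

Yes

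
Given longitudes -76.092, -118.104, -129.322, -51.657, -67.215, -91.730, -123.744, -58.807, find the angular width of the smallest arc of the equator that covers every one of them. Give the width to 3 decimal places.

Sort the longitudes: -129.322°, -123.744°, -118.104°, -91.730°, -76.092°, -67.215°, -58.807°, -51.657°.
Eastward gaps between consecutive values (wrapping around): 5.578°, 5.640°, 26.374°, 15.638°, 8.877°, 8.408°, 7.150°, 282.335°.
Largest gap = 282.335° ⇒ minimal covering band is its complement: 360° − 282.335° = 77.665°.
Band runs from -129.322° eastward to -51.657°.

77.665°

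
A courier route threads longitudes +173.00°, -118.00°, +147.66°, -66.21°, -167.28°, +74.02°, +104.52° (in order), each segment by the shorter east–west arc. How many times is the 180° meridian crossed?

Leg 1: +173.00° → -118.00°, shortest Δλ = 69.0° (east) — crosses 180°.
Leg 2: -118.00° → +147.66°, shortest Δλ = -94.34° (west) — crosses 180°.
Leg 3: +147.66° → -66.21°, shortest Δλ = 146.13° (east) — crosses 180°.
Leg 4: -66.21° → -167.28°, shortest Δλ = -101.07° (west) — does not cross 180°.
Leg 5: -167.28° → +74.02°, shortest Δλ = -118.7° (west) — crosses 180°.
Leg 6: +74.02° → +104.52°, shortest Δλ = 30.5° (east) — does not cross 180°.
Total crossings: 4.

4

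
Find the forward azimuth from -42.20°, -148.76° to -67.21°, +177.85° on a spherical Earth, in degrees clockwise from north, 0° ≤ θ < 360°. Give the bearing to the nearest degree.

Δλ = 177.85 − -148.76 = 326.61°; wrapped into (−180°, 180°]: -33.39°.
θ = atan2( sin Δλ · cos φ₂ , cos φ₁ · sin φ₂ − sin φ₁ · cos φ₂ · cos Δλ )
  = atan2(-0.21317, -0.46572) = -155.405° → normalised to [0°, 360°): 204.595°.

205°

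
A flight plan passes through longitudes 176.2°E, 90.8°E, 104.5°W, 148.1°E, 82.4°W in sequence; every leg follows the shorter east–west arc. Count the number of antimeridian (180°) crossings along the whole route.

3

Leg 1: +176.2° → +90.8°, shortest Δλ = -85.4° (west) — does not cross 180°.
Leg 2: +90.8° → -104.5°, shortest Δλ = 164.7° (east) — crosses 180°.
Leg 3: -104.5° → +148.1°, shortest Δλ = -107.4° (west) — crosses 180°.
Leg 4: +148.1° → -82.4°, shortest Δλ = 129.5° (east) — crosses 180°.
Total crossings: 3.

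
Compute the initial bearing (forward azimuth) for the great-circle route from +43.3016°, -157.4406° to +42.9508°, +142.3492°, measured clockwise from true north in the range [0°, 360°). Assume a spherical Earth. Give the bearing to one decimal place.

291.2°

Δλ = 142.3492 − -157.4406 = 299.7898°; wrapped into (−180°, 180°]: -60.2102°.
θ = atan2( sin Δλ · cos φ₂ , cos φ₁ · sin φ₂ − sin φ₁ · cos φ₂ · cos Δλ )
  = atan2(-0.63522, 0.24647) = -68.793° → normalised to [0°, 360°): 291.207°.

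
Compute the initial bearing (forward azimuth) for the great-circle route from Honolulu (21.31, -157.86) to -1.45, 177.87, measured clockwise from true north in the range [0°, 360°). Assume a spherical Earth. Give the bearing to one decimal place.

Δλ = 177.87 − -157.86 = 335.73°; wrapped into (−180°, 180°]: -24.27°.
θ = atan2( sin Δλ · cos φ₂ , cos φ₁ · sin φ₂ − sin φ₁ · cos φ₂ · cos Δλ )
  = atan2(-0.41091, -0.35476) = -130.806° → normalised to [0°, 360°): 229.194°.

229.2°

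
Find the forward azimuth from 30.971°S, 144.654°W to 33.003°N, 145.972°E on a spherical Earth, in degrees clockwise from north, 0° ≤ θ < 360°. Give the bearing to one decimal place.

Δλ = 145.972 − -144.654 = 290.626°; wrapped into (−180°, 180°]: -69.374°.
θ = atan2( sin Δλ · cos φ₂ , cos φ₁ · sin φ₂ − sin φ₁ · cos φ₂ · cos Δλ )
  = atan2(-0.78488, 0.61905) = -51.736° → normalised to [0°, 360°): 308.264°.

308.3°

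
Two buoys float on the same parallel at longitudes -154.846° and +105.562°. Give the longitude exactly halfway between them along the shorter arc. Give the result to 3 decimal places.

Signed shortest Δλ from -154.846° to +105.562° is -99.592°.
Midpoint longitude = -154.846° + (-99.592°)/2 = -154.846° − 49.796° = -204.642°.
Normalise into (−180°, 180°]: +155.358°.
(The naïve average (-154.846 + +105.562)/2 = -24.642° is on the wrong side of the globe.)

+155.358°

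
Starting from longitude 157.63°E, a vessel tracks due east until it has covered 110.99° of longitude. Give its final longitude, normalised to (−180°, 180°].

Start at +157.63°; shift +110.99° → +268.62°.
+268.62° lies outside (−180°, 180°]; subtract 360° → -91.38°.

91.38°W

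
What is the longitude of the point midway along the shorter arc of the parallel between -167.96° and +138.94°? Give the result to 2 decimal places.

+165.49°

Signed shortest Δλ from -167.96° to +138.94° is -53.10°.
Midpoint longitude = -167.96° + (-53.10°)/2 = -167.96° − 26.55° = -194.51°.
Normalise into (−180°, 180°]: +165.49°.
(The naïve average (-167.96 + +138.94)/2 = -14.51° is on the wrong side of the globe.)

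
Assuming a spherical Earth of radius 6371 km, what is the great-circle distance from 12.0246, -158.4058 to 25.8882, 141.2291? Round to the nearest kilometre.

Δλ = 141.2291 − -158.4058 = 299.6349°; wrapped into (−180°, 180°]: -60.3651°.
Δφ = 25.8882 − 12.0246 = 13.8636°.
a = sin²(Δφ/2) + cos φ₁ · cos φ₂ · sin²(Δλ/2) = 0.236975.
c = 2·atan2(√a, √(1−a)) = 1.01685 rad → d = 6371·c ≈ 6478.33 km.

6478 km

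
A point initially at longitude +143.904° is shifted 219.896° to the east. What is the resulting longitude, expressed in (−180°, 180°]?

Start at +143.904°; shift +219.896° → +363.800°.
+363.800° lies outside (−180°, 180°]; subtract 360° → +3.800°.

+3.800°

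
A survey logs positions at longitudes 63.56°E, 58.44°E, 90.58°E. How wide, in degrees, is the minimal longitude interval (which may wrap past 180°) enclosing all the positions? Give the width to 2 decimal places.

32.14°

Sort the longitudes: +58.44°, +63.56°, +90.58°.
Eastward gaps between consecutive values (wrapping around): 5.12°, 27.02°, 327.86°.
Largest gap = 327.86° ⇒ minimal covering band is its complement: 360° − 327.86° = 32.14°.
Band runs from +58.44° eastward to +90.58°.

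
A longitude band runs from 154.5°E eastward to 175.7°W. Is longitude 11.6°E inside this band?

No

Band width going east from +154.5° to -175.7°: ((-175.7 − 154.5) mod 360) = 29.8°.
Offset of +11.6° east of the west edge: ((11.6 − 154.5) mod 360) = 217.1°.
217.1° > 29.8° ⇒ outside.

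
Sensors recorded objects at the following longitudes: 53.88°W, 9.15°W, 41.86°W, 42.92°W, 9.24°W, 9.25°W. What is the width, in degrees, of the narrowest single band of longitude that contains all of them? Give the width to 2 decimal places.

44.73°

Sort the longitudes: -53.88°, -42.92°, -41.86°, -9.25°, -9.24°, -9.15°.
Eastward gaps between consecutive values (wrapping around): 10.96°, 1.06°, 32.61°, 0.01°, 0.09°, 315.27°.
Largest gap = 315.27° ⇒ minimal covering band is its complement: 360° − 315.27° = 44.73°.
Band runs from -53.88° eastward to -9.15°.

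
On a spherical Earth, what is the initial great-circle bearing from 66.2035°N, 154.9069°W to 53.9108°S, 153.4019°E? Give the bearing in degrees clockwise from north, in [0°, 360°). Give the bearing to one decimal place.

215.0°

Δλ = 153.4019 − -154.9069 = 308.3088°; wrapped into (−180°, 180°]: -51.6912°.
θ = atan2( sin Δλ · cos φ₂ , cos φ₁ · sin φ₂ − sin φ₁ · cos φ₂ · cos Δλ )
  = atan2(-0.46221, -0.66016) = -145.002° → normalised to [0°, 360°): 214.998°.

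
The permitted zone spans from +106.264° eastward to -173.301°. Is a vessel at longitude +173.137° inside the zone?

Band width going east from +106.264° to -173.301°: ((-173.301 − 106.264) mod 360) = 80.435°.
Offset of +173.137° east of the west edge: ((173.137 − 106.264) mod 360) = 66.873°.
66.873° ≤ 80.435° ⇒ inside.

Yes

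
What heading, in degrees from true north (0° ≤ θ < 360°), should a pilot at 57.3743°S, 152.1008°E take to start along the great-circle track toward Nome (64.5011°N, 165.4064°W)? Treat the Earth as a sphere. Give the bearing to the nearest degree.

21°

Δλ = -165.4064 − 152.1008 = -317.5072°; wrapped into (−180°, 180°]: 42.4928°.
θ = atan2( sin Δλ · cos φ₂ , cos φ₁ · sin φ₂ − sin φ₁ · cos φ₂ · cos Δλ )
  = atan2(0.29080, 0.75397) = 21.091° → normalised to [0°, 360°): 21.091°.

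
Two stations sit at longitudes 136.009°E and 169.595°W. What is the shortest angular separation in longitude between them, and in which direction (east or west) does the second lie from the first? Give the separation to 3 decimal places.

Raw difference: -169.595 − 136.009 = -305.604°.
Normalise into (−180°, 180°]: -305.604° + 360° = 54.396°.
Positive ⇒ the second point lies to the east; separation 54.396°.

54.396° east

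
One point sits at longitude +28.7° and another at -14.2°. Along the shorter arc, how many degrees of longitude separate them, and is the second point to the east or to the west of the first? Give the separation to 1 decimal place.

42.9° west

Raw difference: -14.2 − 28.7 = -42.9°.
Normalise into (−180°, 180°]: -42.9° stays -42.9°.
Negative ⇒ the second point lies to the west; separation 42.9°.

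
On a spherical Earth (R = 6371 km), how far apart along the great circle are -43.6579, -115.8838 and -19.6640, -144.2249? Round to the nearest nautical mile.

Δλ = -144.2249 − -115.8838 = -28.3411°.
Δφ = -19.6640 − -43.6579 = 23.9939°.
a = sin²(Δφ/2) + cos φ₁ · cos φ₂ · sin²(Δλ/2) = 0.084036.
c = 2·atan2(√a, √(1−a)) = 0.58822 rad → d = 6371·c ≈ 3747.57 km ≈ 2023.52 nmi.

2024 nmi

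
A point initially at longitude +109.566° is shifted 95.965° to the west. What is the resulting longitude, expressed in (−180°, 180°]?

+13.601°

Start at +109.566°; shift −95.965° → +13.601°.
+13.601° already lies in (−180°, 180°].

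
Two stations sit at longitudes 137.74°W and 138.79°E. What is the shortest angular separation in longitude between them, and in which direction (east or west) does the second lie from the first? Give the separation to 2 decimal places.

Raw difference: 138.79 − -137.74 = 276.53°.
Normalise into (−180°, 180°]: 276.53° − 360° = -83.47°.
Negative ⇒ the second point lies to the west; separation 83.47°.

83.47° west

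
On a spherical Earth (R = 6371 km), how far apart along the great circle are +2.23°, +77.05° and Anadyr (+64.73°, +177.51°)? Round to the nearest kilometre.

10277 km

Δλ = 177.51 − 77.05 = 100.46°.
Δφ = 64.73 − 2.23 = 62.50°.
a = sin²(Δφ/2) + cos φ₁ · cos φ₂ · sin²(Δλ/2) = 0.521127.
c = 2·atan2(√a, √(1−a)) = 1.61306 rad → d = 6371·c ≈ 10276.83 km.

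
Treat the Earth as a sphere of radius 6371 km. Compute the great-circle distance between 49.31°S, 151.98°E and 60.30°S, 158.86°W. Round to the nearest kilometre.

3286 km

Δλ = -158.86 − 151.98 = -310.84°; wrapped into (−180°, 180°]: 49.16°.
Δφ = -60.30 − -49.31 = -10.99°.
a = sin²(Δφ/2) + cos φ₁ · cos φ₂ · sin²(Δλ/2) = 0.065061.
c = 2·atan2(√a, √(1−a)) = 0.51584 rad → d = 6371·c ≈ 3286.42 km.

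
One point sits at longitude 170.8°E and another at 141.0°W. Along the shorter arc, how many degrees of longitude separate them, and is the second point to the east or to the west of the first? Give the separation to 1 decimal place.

48.2° east

Raw difference: -141.0 − 170.8 = -311.8°.
Normalise into (−180°, 180°]: -311.8° + 360° = 48.2°.
Positive ⇒ the second point lies to the east; separation 48.2°.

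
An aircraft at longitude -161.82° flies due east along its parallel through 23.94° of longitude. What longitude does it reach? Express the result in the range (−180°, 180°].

Start at -161.82°; shift +23.94° → -137.88°.
-137.88° already lies in (−180°, 180°].

-137.88°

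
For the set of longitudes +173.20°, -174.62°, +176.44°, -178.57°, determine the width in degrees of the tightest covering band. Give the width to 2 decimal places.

Sort the longitudes: -178.57°, -174.62°, +173.20°, +176.44°.
Eastward gaps between consecutive values (wrapping around): 3.95°, 347.82°, 3.24°, 4.99°.
Largest gap = 347.82° ⇒ minimal covering band is its complement: 360° − 347.82° = 12.18°.
Band runs from +173.20° eastward to -174.62°, crossing the antimeridian.

12.18°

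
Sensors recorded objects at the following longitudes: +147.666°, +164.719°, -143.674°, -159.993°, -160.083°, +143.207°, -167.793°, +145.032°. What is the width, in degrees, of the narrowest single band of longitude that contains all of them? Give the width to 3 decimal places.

73.119°

Sort the longitudes: -167.793°, -160.083°, -159.993°, -143.674°, +143.207°, +145.032°, +147.666°, +164.719°.
Eastward gaps between consecutive values (wrapping around): 7.710°, 0.090°, 16.319°, 286.881°, 1.825°, 2.634°, 17.053°, 27.488°.
Largest gap = 286.881° ⇒ minimal covering band is its complement: 360° − 286.881° = 73.119°.
Band runs from +143.207° eastward to -143.674°, crossing the antimeridian.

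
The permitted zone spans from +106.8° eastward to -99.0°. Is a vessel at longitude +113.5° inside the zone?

Yes

Band width going east from +106.8° to -99.0°: ((-99.0 − 106.8) mod 360) = 154.2°.
Offset of +113.5° east of the west edge: ((113.5 − 106.8) mod 360) = 6.7°.
6.7° ≤ 154.2° ⇒ inside.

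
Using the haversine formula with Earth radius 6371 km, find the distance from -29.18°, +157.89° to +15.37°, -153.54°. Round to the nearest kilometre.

7191 km

Δλ = -153.54 − 157.89 = -311.43°; wrapped into (−180°, 180°]: 48.57°.
Δφ = 15.37 − -29.18 = 44.55°.
a = sin²(Δφ/2) + cos φ₁ · cos φ₂ · sin²(Δλ/2) = 0.286080.
c = 2·atan2(√a, √(1−a)) = 1.12870 rad → d = 6371·c ≈ 7190.92 km.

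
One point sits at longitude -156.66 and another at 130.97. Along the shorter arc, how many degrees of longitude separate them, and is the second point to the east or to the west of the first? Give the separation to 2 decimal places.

Raw difference: 130.97 − -156.66 = 287.63°.
Normalise into (−180°, 180°]: 287.63° − 360° = -72.37°.
Negative ⇒ the second point lies to the west; separation 72.37°.

72.37° west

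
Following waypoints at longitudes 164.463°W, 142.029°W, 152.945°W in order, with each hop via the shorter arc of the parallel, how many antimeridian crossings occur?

0

Leg 1: -164.463° → -142.029°, shortest Δλ = 22.434° (east) — does not cross 180°.
Leg 2: -142.029° → -152.945°, shortest Δλ = -10.916° (west) — does not cross 180°.
Total crossings: 0.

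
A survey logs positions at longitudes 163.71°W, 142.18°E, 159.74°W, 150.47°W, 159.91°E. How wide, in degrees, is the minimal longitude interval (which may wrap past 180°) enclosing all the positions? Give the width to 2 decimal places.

Sort the longitudes: -163.71°, -159.74°, -150.47°, +142.18°, +159.91°.
Eastward gaps between consecutive values (wrapping around): 3.97°, 9.27°, 292.65°, 17.73°, 36.38°.
Largest gap = 292.65° ⇒ minimal covering band is its complement: 360° − 292.65° = 67.35°.
Band runs from +142.18° eastward to -150.47°, crossing the antimeridian.

67.35°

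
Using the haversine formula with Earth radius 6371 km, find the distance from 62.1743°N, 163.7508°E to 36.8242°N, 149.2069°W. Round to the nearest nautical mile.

2300 nmi

Δλ = -149.2069 − 163.7508 = -312.9577°; wrapped into (−180°, 180°]: 47.0423°.
Δφ = 36.8242 − 62.1743 = -25.3501°.
a = sin²(Δφ/2) + cos φ₁ · cos φ₂ · sin²(Δλ/2) = 0.107657.
c = 2·atan2(√a, √(1−a)) = 0.66861 rad → d = 6371·c ≈ 4259.70 km ≈ 2300.05 nmi.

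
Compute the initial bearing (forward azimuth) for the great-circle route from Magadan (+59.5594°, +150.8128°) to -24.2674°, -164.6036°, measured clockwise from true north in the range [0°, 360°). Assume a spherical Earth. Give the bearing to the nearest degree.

Δλ = -164.6036 − 150.8128 = -315.4164°; wrapped into (−180°, 180°]: 44.5836°.
θ = atan2( sin Δλ · cos φ₂ , cos φ₁ · sin φ₂ − sin φ₁ · cos φ₂ · cos Δλ )
  = atan2(0.63992, -0.76802) = 140.199° → normalised to [0°, 360°): 140.199°.

140°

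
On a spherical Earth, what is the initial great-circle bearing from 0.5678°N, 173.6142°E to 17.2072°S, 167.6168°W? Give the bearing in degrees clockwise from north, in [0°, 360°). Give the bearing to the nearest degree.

135°

Δλ = -167.6168 − 173.6142 = -341.2310°; wrapped into (−180°, 180°]: 18.7690°.
θ = atan2( sin Δλ · cos φ₂ , cos φ₁ · sin φ₂ − sin φ₁ · cos φ₂ · cos Δλ )
  = atan2(0.30735, -0.30478) = 134.759° → normalised to [0°, 360°): 134.759°.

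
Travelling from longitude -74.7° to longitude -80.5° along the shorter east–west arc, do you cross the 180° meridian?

Signed shortest Δλ = ((-80.5 − -74.7 + 180) mod 360) − 180 = -5.8°.
Going west by 5.8° from -74.7° reaches -80.5° without touching 180°.

No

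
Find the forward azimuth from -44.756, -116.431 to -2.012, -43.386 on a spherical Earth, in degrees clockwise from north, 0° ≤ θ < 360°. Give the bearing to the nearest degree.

Δλ = -43.386 − -116.431 = 73.045°.
θ = atan2( sin Δλ · cos φ₂ , cos φ₁ · sin φ₂ − sin φ₁ · cos φ₂ · cos Δλ )
  = atan2(0.95594, 0.18027) = 79.321° → normalised to [0°, 360°): 79.321°.

79°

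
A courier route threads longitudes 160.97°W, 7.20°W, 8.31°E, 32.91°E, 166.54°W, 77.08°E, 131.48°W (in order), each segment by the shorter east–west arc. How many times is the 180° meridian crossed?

3

Leg 1: -160.97° → -7.20°, shortest Δλ = 153.77° (east) — does not cross 180°.
Leg 2: -7.20° → +8.31°, shortest Δλ = 15.51° (east) — does not cross 180°.
Leg 3: +8.31° → +32.91°, shortest Δλ = 24.6° (east) — does not cross 180°.
Leg 4: +32.91° → -166.54°, shortest Δλ = 160.55° (east) — crosses 180°.
Leg 5: -166.54° → +77.08°, shortest Δλ = -116.38° (west) — crosses 180°.
Leg 6: +77.08° → -131.48°, shortest Δλ = 151.44° (east) — crosses 180°.
Total crossings: 3.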